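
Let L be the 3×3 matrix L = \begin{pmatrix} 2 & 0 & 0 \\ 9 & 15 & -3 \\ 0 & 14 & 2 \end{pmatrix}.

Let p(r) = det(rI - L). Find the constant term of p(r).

-144

p(r) = r^3 - 19r^2 + 106r - 144.
The constant term is -144.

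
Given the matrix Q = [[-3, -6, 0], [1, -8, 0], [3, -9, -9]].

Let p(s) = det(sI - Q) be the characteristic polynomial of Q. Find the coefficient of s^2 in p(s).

20

The coefficient of s^2 of det(sI - Q) is −trace(Q).
trace(Q) = (-3) + (-8) + (-9) = -20, so the coefficient is 20.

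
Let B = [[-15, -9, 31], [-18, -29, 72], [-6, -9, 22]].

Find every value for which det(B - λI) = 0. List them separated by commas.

-11, -9, -2

Set up det(λI - B) = 0.
Expanding the 3×3 determinant: p(λ) = λ^3 + 22λ^2 + 139λ + 198.
Rational-root test: λ = -11 gives p(-11) = 0.
Dividing by (λ + 11) leaves λ^2 + 11λ + 18.
The quadratic factors as (λ + 9)·(λ + 2).
Eigenvalues: -11, -9, -2.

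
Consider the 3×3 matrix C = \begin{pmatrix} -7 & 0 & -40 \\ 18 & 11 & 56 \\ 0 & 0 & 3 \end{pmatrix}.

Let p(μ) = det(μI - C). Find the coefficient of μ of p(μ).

-65

p(μ) = μ^3 - 7μ^2 - 65μ + 231.
The coefficient of μ is -65.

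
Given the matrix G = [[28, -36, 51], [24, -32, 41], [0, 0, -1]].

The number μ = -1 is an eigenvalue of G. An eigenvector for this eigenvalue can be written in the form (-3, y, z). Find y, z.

We need (G + 1I)v = 0.
G + 1I = [[29, -36, 51], [24, -31, 41], [0, 0, 0]].
Row 1: (29)·-3 + (-36)·y + (51)·z = 0
Row 2: (24)·-3 + (-31)·y + (41)·z = 0
Row 3: (0)·-3 + (0)·y + (0)·z = 0
Solving gives y = -1, z = 1.
Check: G·(-3, -1, 1) = (3, 1, -1) = -1·(-3, -1, 1).

-1, 1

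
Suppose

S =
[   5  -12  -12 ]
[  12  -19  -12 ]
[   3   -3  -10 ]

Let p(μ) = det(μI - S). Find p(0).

490

p(0) = det(0·I − S) = det(−S) = (−1)^3·det(S).
det(S) = -490, so p(0) = 490.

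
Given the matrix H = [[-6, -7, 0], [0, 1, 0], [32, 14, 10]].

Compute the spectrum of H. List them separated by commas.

-6, 1, 10

Set up det(λI - H) = 0.
Expanding the 3×3 determinant: p(λ) = λ^3 - 5λ^2 - 56λ + 60.
Try λ = -6: p(-6) = 0, so -6 is a root.
Factor out (λ + 6): p(λ) = (λ + 6)·(λ^2 - 11λ + 10).
The quadratic factors as (λ - 1)·(λ - 10).
Eigenvalues: -6, 1, 10.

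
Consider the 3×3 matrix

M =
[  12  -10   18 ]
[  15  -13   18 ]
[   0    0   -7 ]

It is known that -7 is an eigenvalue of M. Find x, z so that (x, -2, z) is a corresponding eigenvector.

We need (M + 7I)v = 0.
M + 7I = [[19, -10, 18], [15, -6, 18], [0, 0, 0]].
Row 1: (19)·x + (-10)·-2 + (18)·z = 0
Row 2: (15)·x + (-6)·-2 + (18)·z = 0
Row 3: (0)·x + (0)·-2 + (0)·z = 0
Solving gives x = -2, z = 1.
Check: M·(-2, -2, 1) = (14, 14, -7) = -7·(-2, -2, 1).

-2, 1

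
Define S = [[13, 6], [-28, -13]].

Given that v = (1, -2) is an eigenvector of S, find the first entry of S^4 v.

1

First find the eigenvalue: Sv = (1, -2) = 1·(1, -2), so λ = 1.
Then S^4 v = λ^4·v = 1^4·(1, -2) = 1·(1, -2) = (1, -2).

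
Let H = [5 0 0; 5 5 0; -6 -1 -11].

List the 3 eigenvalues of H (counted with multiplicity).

-11, 5, 5

H is lower triangular, so its eigenvalues are the diagonal entries.
Diagonal: 5, 5, -11.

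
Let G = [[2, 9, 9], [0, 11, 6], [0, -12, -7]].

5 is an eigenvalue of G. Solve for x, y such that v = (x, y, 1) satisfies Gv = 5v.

We need (G - 5I)v = 0.
G - 5I = [[-3, 9, 9], [0, 6, 6], [0, -12, -12]].
Row 1: (-3)·x + (9)·y + (9)·1 = 0
Row 2: (0)·x + (6)·y + (6)·1 = 0
Row 3: (0)·x + (-12)·y + (-12)·1 = 0
Solving gives x = 0, y = -1.
Check: G·(0, -1, 1) = (0, -5, 5) = 5·(0, -1, 1).

0, -1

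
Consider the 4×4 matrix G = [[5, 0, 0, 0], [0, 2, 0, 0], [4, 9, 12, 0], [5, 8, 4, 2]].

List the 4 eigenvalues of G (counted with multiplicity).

2, 2, 5, 12

G is lower triangular, so its eigenvalues are the diagonal entries.
Diagonal: 5, 2, 12, 2.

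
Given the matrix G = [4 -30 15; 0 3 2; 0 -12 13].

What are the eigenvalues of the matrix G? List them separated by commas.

Set up det(λI - G) = 0.
Expanding along the first row, p(λ) = λ^3 - 20λ^2 + 127λ - 252.
Since p(4) = 0, λ = 4 is a root.
Dividing by (λ - 4) leaves λ^2 - 16λ + 63.
The quadratic factors as (λ - 7)·(λ - 9).
Eigenvalues: 4, 7, 9.

4, 7, 9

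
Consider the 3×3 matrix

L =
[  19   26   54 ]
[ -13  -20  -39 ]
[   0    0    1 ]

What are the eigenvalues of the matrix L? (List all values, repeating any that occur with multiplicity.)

-7, 1, 6

Compute the characteristic polynomial p(t) = det(tI - L).
Expanding along the first row, p(t) = t^3 - 43t + 42.
Try t = 1: p(1) = 0, so 1 is a root.
Factor out (t - 1): p(t) = (t - 1)·(t^2 + t - 42).
The quadratic factors as (t + 7)·(t - 6).
Eigenvalues: -7, 1, 6.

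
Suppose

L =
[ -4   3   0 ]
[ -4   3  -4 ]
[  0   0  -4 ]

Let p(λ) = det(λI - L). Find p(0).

0

p(0) = det(0·I − L) = det(−L) = (−1)^3·det(L).
det(L) = 0, so p(0) = 0.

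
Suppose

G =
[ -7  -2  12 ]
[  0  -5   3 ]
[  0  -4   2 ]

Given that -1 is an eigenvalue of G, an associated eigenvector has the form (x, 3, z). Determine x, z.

7, 4

We need (G + 1I)v = 0.
G + 1I = [[-6, -2, 12], [0, -4, 3], [0, -4, 3]].
Row 1: (-6)·x + (-2)·3 + (12)·z = 0
Row 2: (0)·x + (-4)·3 + (3)·z = 0
Row 3: (0)·x + (-4)·3 + (3)·z = 0
Solving gives x = 7, z = 4.
Check: G·(7, 3, 4) = (-7, -3, -4) = -1·(7, 3, 4).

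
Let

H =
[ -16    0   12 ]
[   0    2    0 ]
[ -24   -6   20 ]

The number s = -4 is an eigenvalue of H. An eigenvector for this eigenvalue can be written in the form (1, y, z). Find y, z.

We need (H + 4I)v = 0.
H + 4I = [[-12, 0, 12], [0, 6, 0], [-24, -6, 24]].
Row 1: (-12)·1 + (0)·y + (12)·z = 0
Row 2: (0)·1 + (6)·y + (0)·z = 0
Row 3: (-24)·1 + (-6)·y + (24)·z = 0
Solving gives y = 0, z = 1.
Check: H·(1, 0, 1) = (-4, 0, -4) = -4·(1, 0, 1).

0, 1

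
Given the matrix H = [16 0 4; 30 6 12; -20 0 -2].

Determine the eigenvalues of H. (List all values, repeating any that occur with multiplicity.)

6, 6, 8

Set up det(lambda·I - H) = 0.
Cofactor expansion gives p(lambda) = lambda^3 - 20·lambda^2 + 132·lambda - 288.
Try lambda = 8: p(8) = 0, so 8 is a root.
Factor out (lambda - 8): p(lambda) = (lambda - 8)·(lambda^2 - 12·lambda + 36).
The quadratic factor is (lambda - 6)^2.
Eigenvalues: 6, 6, 8.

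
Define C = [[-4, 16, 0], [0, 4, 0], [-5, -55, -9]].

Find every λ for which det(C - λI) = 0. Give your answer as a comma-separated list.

-9, -4, 4

Compute the characteristic polynomial p(s) = det(sI - C).
Expanding the 3×3 determinant: p(s) = s^3 + 9s^2 - 16s - 144.
Rational-root test: s = 4 gives p(4) = 0.
Factor out (s - 4): p(s) = (s - 4)·(s^2 + 13s + 36).
The quadratic factors as (s + 9)·(s + 4).
Eigenvalues: -9, -4, 4.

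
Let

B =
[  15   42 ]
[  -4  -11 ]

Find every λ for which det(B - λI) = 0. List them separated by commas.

1, 3

det(B - tI) = (15 - t)(-11 - t) - (42)·(-4) = t^2 - 4t + 3.
This factors as (t - 1)·(t - 3) = 0.
Eigenvalues: 1, 3.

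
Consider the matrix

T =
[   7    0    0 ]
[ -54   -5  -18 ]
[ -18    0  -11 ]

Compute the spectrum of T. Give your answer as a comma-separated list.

-11, -5, 7

The characteristic polynomial is p(λ) = det(λI - T).
Expanding along the first row, p(λ) = λ^3 + 9λ^2 - 57λ - 385.
Try λ = 7: p(7) = 0, so 7 is a root.
Factor out (λ - 7): p(λ) = (λ - 7)·(λ^2 + 16λ + 55).
The quadratic factors as (λ + 11)·(λ + 5).
Eigenvalues: -11, -5, 7.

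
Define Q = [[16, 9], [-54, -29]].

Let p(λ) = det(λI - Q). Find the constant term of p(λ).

22

p(λ) = λ^2 + 13λ + 22.
The constant term is 22.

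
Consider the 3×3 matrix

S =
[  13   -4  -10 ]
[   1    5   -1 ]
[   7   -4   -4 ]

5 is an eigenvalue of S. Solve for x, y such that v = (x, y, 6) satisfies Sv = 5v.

We need (S - 5I)v = 0.
S - 5I = [[8, -4, -10], [1, 0, -1], [7, -4, -9]].
Row 1: (8)·x + (-4)·y + (-10)·6 = 0
Row 2: (1)·x + (0)·y + (-1)·6 = 0
Row 3: (7)·x + (-4)·y + (-9)·6 = 0
Solving gives x = 6, y = -3.
Check: S·(6, -3, 6) = (30, -15, 30) = 5·(6, -3, 6).

6, -3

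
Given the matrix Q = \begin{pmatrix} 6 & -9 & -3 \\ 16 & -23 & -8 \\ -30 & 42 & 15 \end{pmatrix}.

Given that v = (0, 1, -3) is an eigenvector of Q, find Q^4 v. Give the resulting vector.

(0, 1, -3)

First find the eigenvalue: Qv = (0, 1, -3) = 1·(0, 1, -3), so λ = 1.
Then Q^4 v = λ^4·v = 1^4·(0, 1, -3) = 1·(0, 1, -3) = (0, 1, -3).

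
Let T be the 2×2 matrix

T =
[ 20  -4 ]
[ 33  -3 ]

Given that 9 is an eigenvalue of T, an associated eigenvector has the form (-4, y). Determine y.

-11

We need (T - 9I)v = 0.
T - 9I = [[11, -4], [33, -12]].
Row 1: (11)·-4 + (-4)·y = 0
Row 2: (33)·-4 + (-12)·y = 0
Solving gives y = -11.
Check: T·(-4, -11) = (-36, -99) = 9·(-4, -11).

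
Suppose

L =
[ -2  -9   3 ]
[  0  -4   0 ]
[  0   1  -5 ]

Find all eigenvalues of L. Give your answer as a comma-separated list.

The characteristic polynomial is p(λ) = det(λI - L).
Cofactor expansion gives p(λ) = λ^3 + 11λ^2 + 38λ + 40.
Try λ = -2: p(-2) = 0, so -2 is a root.
Factor out (λ + 2): p(λ) = (λ + 2)·(λ^2 + 9λ + 20).
The quadratic factors as (λ + 5)·(λ + 4).
Eigenvalues: -5, -4, -2.

-5, -4, -2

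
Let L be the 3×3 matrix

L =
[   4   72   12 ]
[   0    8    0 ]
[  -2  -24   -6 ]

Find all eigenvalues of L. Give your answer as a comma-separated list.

The characteristic polynomial is p(r) = det(rI - L).
Cofactor expansion gives p(r) = r^3 - 6r^2 - 16r.
Rational-root test: r = 8 gives p(8) = 0.
Factor out (r - 8): p(r) = (r - 8)·(r^2 + 2r).
The quadratic factors as (r + 2)·r.
Eigenvalues: -2, 0, 8.

-2, 0, 8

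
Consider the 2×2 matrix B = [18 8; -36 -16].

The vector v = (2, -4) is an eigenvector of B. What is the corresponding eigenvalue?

2

Compute Bv: B·(2, -4) = (4, -8).
Since Bv = λv, compare component 1: 4 = λ·2, so λ = 2.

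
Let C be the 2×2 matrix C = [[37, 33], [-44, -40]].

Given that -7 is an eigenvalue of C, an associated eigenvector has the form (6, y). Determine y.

-8

We need (C + 7I)v = 0.
C + 7I = [[44, 33], [-44, -33]].
Row 1: (44)·6 + (33)·y = 0
Row 2: (-44)·6 + (-33)·y = 0
Solving gives y = -8.
Check: C·(6, -8) = (-42, 56) = -7·(6, -8).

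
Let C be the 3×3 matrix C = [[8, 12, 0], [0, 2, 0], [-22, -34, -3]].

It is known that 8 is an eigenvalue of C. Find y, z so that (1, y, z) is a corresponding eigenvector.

0, -2

We need (C - 8I)v = 0.
C - 8I = [[0, 12, 0], [0, -6, 0], [-22, -34, -11]].
Row 1: (0)·1 + (12)·y + (0)·z = 0
Row 2: (0)·1 + (-6)·y + (0)·z = 0
Row 3: (-22)·1 + (-34)·y + (-11)·z = 0
Solving gives y = 0, z = -2.
Check: C·(1, 0, -2) = (8, 0, -16) = 8·(1, 0, -2).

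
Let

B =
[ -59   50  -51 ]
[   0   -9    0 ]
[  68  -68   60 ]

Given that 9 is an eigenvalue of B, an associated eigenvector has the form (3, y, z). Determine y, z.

0, -4

We need (B - 9I)v = 0.
B - 9I = [[-68, 50, -51], [0, -18, 0], [68, -68, 51]].
Row 1: (-68)·3 + (50)·y + (-51)·z = 0
Row 2: (0)·3 + (-18)·y + (0)·z = 0
Row 3: (68)·3 + (-68)·y + (51)·z = 0
Solving gives y = 0, z = -4.
Check: B·(3, 0, -4) = (27, 0, -36) = 9·(3, 0, -4).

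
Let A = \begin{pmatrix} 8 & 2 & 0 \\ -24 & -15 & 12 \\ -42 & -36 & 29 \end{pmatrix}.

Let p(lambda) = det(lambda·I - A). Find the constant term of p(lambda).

p(lambda) = lambda^3 - 22·lambda^2 + 157·lambda - 360.
The constant term is -360.

-360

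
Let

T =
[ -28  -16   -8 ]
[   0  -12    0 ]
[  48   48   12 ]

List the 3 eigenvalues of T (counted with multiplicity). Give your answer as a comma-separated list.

-12, -12, -4

Compute the characteristic polynomial p(μ) = det(μI - T).
Cofactor expansion gives p(μ) = μ^3 + 28μ^2 + 240μ + 576.
Since p(-4) = 0, μ = -4 is a root.
Dividing by (μ + 4) leaves μ^2 + 24μ + 144.
The quadratic factor is (μ + 12)^2.
Eigenvalues: -12, -12, -4.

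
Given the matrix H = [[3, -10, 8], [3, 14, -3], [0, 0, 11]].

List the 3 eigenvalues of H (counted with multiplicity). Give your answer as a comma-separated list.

8, 9, 11

Compute the characteristic polynomial p(λ) = det(λI - H).
Expanding the 3×3 determinant: p(λ) = λ^3 - 28λ^2 + 259λ - 792.
Try λ = 11: p(11) = 0, so 11 is a root.
Factor out (λ - 11): p(λ) = (λ - 11)·(λ^2 - 17λ + 72).
The quadratic factors as (λ - 8)·(λ - 9).
Eigenvalues: 8, 9, 11.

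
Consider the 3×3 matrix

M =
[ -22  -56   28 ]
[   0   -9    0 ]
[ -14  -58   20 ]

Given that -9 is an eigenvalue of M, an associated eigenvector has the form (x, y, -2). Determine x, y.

We need (M + 9I)v = 0.
M + 9I = [[-13, -56, 28], [0, 0, 0], [-14, -58, 29]].
Row 1: (-13)·x + (-56)·y + (28)·-2 = 0
Row 2: (0)·x + (0)·y + (0)·-2 = 0
Row 3: (-14)·x + (-58)·y + (29)·-2 = 0
Solving gives x = 0, y = -1.
Check: M·(0, -1, -2) = (0, 9, 18) = -9·(0, -1, -2).

0, -1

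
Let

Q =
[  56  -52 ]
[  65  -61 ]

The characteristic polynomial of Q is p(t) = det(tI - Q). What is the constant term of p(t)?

p(t) = t^2 + 5t - 36.
The constant term is -36.

-36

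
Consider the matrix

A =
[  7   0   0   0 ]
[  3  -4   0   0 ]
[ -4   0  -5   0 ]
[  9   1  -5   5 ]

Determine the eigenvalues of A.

A is lower triangular, so its eigenvalues are the diagonal entries.
Diagonal: 7, -4, -5, 5.

-5, -4, 5, 7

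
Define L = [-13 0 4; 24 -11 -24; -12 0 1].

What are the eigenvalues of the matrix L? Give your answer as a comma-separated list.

The characteristic polynomial is p(s) = det(sI - L).
Expanding the 3×3 determinant: p(s) = s^3 + 23s^2 + 167s + 385.
Rational-root test: s = -5 gives p(-5) = 0.
Factor out (s + 5): p(s) = (s + 5)·(s^2 + 18s + 77).
The quadratic factors as (s + 11)·(s + 7).
Eigenvalues: -11, -7, -5.

-11, -7, -5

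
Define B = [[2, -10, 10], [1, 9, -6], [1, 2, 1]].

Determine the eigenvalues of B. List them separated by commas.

Compute the characteristic polynomial p(λ) = det(λI - B).
Cofactor expansion gives p(λ) = λ^3 - 12λ^2 + 41λ - 42.
Since p(2) = 0, λ = 2 is a root.
Factor out (λ - 2): p(λ) = (λ - 2)·(λ^2 - 10λ + 21).
The quadratic factors as (λ - 3)·(λ - 7).
Eigenvalues: 2, 3, 7.

2, 3, 7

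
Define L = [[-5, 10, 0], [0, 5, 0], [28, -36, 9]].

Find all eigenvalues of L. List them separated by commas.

Compute the characteristic polynomial p(t) = det(tI - L).
Expanding the 3×3 determinant: p(t) = t^3 - 9t^2 - 25t + 225.
Rational-root test: t = 5 gives p(5) = 0.
Dividing by (t - 5) leaves t^2 - 4t - 45.
The quadratic factors as (t + 5)·(t - 9).
Eigenvalues: -5, 5, 9.

-5, 5, 9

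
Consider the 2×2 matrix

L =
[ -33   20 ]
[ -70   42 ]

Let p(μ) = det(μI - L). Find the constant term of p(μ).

14

p(μ) = μ^2 - 9μ + 14.
The constant term is 14.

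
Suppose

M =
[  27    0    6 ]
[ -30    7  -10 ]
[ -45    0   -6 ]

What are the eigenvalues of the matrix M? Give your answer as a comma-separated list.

7, 9, 12

Set up det(μI - M) = 0.
Cofactor expansion gives p(μ) = μ^3 - 28μ^2 + 255μ - 756.
Try μ = 7: p(7) = 0, so 7 is a root.
Dividing by (μ - 7) leaves μ^2 - 21μ + 108.
The quadratic factors as (μ - 9)·(μ - 12).
Eigenvalues: 7, 9, 12.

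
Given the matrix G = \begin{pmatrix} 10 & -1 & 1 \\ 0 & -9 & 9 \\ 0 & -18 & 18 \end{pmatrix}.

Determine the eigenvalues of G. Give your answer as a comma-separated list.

Set up det(λI - G) = 0.
Expanding the 3×3 determinant: p(λ) = λ^3 - 19λ^2 + 90λ.
Rational-root test: λ = 10 gives p(10) = 0.
Factor out (λ - 10): p(λ) = (λ - 10)·(λ^2 - 9λ).
The quadratic factors as λ·(λ - 9).
Eigenvalues: 0, 9, 10.

0, 9, 10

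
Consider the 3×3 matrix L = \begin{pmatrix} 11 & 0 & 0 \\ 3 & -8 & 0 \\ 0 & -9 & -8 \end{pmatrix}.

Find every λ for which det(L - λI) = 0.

L is lower triangular, so its eigenvalues are the diagonal entries.
Diagonal: 11, -8, -8.

-8, -8, 11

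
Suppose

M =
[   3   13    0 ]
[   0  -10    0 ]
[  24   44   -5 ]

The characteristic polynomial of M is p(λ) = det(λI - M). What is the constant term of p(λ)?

-150

p(λ) = λ^3 + 12λ^2 + 5λ - 150.
The constant term is -150.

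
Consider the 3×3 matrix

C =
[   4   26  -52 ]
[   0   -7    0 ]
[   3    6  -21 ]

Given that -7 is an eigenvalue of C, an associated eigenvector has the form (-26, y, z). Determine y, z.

-1, -6

We need (C + 7I)v = 0.
C + 7I = [[11, 26, -52], [0, 0, 0], [3, 6, -14]].
Row 1: (11)·-26 + (26)·y + (-52)·z = 0
Row 2: (0)·-26 + (0)·y + (0)·z = 0
Row 3: (3)·-26 + (6)·y + (-14)·z = 0
Solving gives y = -1, z = -6.
Check: C·(-26, -1, -6) = (182, 7, 42) = -7·(-26, -1, -6).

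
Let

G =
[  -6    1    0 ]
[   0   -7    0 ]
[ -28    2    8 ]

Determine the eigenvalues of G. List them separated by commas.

-7, -6, 8

Compute the characteristic polynomial p(t) = det(tI - G).
Expanding the 3×3 determinant: p(t) = t^3 + 5t^2 - 62t - 336.
Since p(-6) = 0, t = -6 is a root.
Factor out (t + 6): p(t) = (t + 6)·(t^2 - t - 56).
The quadratic factors as (t + 7)·(t - 8).
Eigenvalues: -7, -6, 8.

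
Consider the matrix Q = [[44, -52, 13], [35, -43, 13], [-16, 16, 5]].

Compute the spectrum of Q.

Set up det(μI - Q) = 0.
Expanding the 3×3 determinant: p(μ) = μ^3 - 6μ^2 - 67μ + 360.
Rational-root test: μ = 5 gives p(5) = 0.
Factor out (μ - 5): p(μ) = (μ - 5)·(μ^2 - μ - 72).
The quadratic factors as (μ + 8)·(μ - 9).
Eigenvalues: -8, 5, 9.

-8, 5, 9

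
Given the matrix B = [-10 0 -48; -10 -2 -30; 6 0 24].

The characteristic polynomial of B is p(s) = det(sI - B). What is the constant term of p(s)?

96

p(s) = s^3 - 12s^2 + 20s + 96.
The constant term is 96.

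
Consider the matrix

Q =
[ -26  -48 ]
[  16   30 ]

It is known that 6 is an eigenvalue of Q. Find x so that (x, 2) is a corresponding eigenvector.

-3

We need (Q - 6I)v = 0.
Q - 6I = [[-32, -48], [16, 24]].
Row 1: (-32)·x + (-48)·2 = 0
Row 2: (16)·x + (24)·2 = 0
Solving gives x = -3.
Check: Q·(-3, 2) = (-18, 12) = 6·(-3, 2).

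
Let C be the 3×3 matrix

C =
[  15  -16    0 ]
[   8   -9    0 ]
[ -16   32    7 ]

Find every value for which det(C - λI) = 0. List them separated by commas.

-1, 7, 7

The characteristic polynomial is p(s) = det(sI - C).
Expanding along the first row, p(s) = s^3 - 13s^2 + 35s + 49.
Since p(-1) = 0, s = -1 is a root.
Factor out (s + 1): p(s) = (s + 1)·(s^2 - 14s + 49).
The quadratic factor is (s - 7)^2.
Eigenvalues: -1, 7, 7.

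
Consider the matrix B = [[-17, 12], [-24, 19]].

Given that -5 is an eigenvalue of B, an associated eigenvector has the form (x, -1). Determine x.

-1

We need (B + 5I)v = 0.
B + 5I = [[-12, 12], [-24, 24]].
Row 1: (-12)·x + (12)·-1 = 0
Row 2: (-24)·x + (24)·-1 = 0
Solving gives x = -1.
Check: B·(-1, -1) = (5, 5) = -5·(-1, -1).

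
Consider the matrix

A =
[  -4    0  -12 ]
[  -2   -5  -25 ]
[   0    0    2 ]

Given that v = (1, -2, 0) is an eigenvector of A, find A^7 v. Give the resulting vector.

First find the eigenvalue: Av = (-4, 8, 0) = -4·(1, -2, 0), so λ = -4.
Then A^7 v = λ^7·v = (-4)^7·(1, -2, 0) = -16384·(1, -2, 0) = (-16384, 32768, 0).

(-16384, 32768, 0)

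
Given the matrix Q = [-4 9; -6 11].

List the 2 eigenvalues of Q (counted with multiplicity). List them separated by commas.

2, 5

det(Q - λI) = (-4 - λ)(11 - λ) - (9)·(-6) = λ^2 - 7λ + 10.
This factors as (λ - 2)·(λ - 5) = 0.
Eigenvalues: 2, 5.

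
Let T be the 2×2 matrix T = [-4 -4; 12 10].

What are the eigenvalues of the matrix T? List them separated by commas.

det(T - λI) = (-4 - λ)(10 - λ) - (-4)·(12) = λ^2 - 6λ + 8.
This factors as (λ - 2)·(λ - 4) = 0.
Eigenvalues: 2, 4.

2, 4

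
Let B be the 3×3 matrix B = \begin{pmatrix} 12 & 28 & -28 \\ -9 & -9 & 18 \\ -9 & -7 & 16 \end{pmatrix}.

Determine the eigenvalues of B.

-2, 9, 12

Compute the characteristic polynomial p(t) = det(tI - B).
Expanding the 3×3 determinant: p(t) = t^3 - 19t^2 + 66t + 216.
Since p(-2) = 0, t = -2 is a root.
Factor out (t + 2): p(t) = (t + 2)·(t^2 - 21t + 108).
The quadratic factors as (t - 9)·(t - 12).
Eigenvalues: -2, 9, 12.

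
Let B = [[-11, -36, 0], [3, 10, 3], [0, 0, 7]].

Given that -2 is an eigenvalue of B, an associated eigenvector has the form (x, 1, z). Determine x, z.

We need (B + 2I)v = 0.
B + 2I = [[-9, -36, 0], [3, 12, 3], [0, 0, 9]].
Row 1: (-9)·x + (-36)·1 + (0)·z = 0
Row 2: (3)·x + (12)·1 + (3)·z = 0
Row 3: (0)·x + (0)·1 + (9)·z = 0
Solving gives x = -4, z = 0.
Check: B·(-4, 1, 0) = (8, -2, 0) = -2·(-4, 1, 0).

-4, 0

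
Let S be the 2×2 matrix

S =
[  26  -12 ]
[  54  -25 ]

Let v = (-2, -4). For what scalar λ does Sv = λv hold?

Compute Sv: S·(-2, -4) = (-4, -8).
Since Sv = λv, compare component 1: -4 = λ·-2, so λ = 2.

2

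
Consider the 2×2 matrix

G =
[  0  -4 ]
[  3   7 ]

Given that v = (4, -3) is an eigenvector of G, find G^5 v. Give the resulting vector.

(972, -729)

First find the eigenvalue: Gv = (12, -9) = 3·(4, -3), so λ = 3.
Then G^5 v = λ^5·v = 3^5·(4, -3) = 243·(4, -3) = (972, -729).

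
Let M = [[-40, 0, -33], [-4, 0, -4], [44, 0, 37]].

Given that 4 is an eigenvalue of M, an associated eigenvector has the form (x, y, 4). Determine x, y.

-3, -1

We need (M - 4I)v = 0.
M - 4I = [[-44, 0, -33], [-4, -4, -4], [44, 0, 33]].
Row 1: (-44)·x + (0)·y + (-33)·4 = 0
Row 2: (-4)·x + (-4)·y + (-4)·4 = 0
Row 3: (44)·x + (0)·y + (33)·4 = 0
Solving gives x = -3, y = -1.
Check: M·(-3, -1, 4) = (-12, -4, 16) = 4·(-3, -1, 4).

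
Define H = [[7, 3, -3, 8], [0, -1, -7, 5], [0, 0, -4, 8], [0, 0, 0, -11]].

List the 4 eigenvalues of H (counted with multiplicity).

-11, -4, -1, 7

H is upper triangular, so its eigenvalues are the diagonal entries.
Diagonal: 7, -1, -4, -11.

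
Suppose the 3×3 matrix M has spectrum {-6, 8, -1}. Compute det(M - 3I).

If M has eigenvalues -6, 8, -1, then M - 3I has eigenvalues -9, 5, -4.
det(M - 3I) = (-9) · (5) · (-4) = 180.

180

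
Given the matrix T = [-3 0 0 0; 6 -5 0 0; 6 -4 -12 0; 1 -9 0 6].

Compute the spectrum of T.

T is lower triangular, so its eigenvalues are the diagonal entries.
Diagonal: -3, -5, -12, 6.

-12, -5, -3, 6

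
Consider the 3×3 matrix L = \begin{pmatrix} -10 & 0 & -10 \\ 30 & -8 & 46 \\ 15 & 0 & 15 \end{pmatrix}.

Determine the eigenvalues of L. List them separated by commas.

The characteristic polynomial is p(λ) = det(λI - L).
Expanding the 3×3 determinant: p(λ) = λ^3 + 3λ^2 - 40λ.
Since p(0) = 0, λ = 0 is a root.
Factor out λ: p(λ) = λ·(λ^2 + 3λ - 40).
The quadratic factors as (λ + 8)·(λ - 5).
Eigenvalues: -8, 0, 5.

-8, 0, 5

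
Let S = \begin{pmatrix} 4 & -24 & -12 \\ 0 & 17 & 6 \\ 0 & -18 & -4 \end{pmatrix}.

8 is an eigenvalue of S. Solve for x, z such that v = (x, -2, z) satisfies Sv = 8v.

3, 3

We need (S - 8I)v = 0.
S - 8I = [[-4, -24, -12], [0, 9, 6], [0, -18, -12]].
Row 1: (-4)·x + (-24)·-2 + (-12)·z = 0
Row 2: (0)·x + (9)·-2 + (6)·z = 0
Row 3: (0)·x + (-18)·-2 + (-12)·z = 0
Solving gives x = 3, z = 3.
Check: S·(3, -2, 3) = (24, -16, 24) = 8·(3, -2, 3).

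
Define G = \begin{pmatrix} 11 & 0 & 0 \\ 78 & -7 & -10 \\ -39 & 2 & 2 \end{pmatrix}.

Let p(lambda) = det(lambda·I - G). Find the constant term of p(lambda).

-66

p(lambda) = lambda^3 - 6·lambda^2 - 49·lambda - 66.
The constant term is -66.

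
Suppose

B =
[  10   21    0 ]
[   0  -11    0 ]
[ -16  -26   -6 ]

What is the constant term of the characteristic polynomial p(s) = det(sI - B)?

-660

p(0) = det(0·I − B) = det(−B) = (−1)^3·det(B).
det(B) = 660, so p(0) = -660.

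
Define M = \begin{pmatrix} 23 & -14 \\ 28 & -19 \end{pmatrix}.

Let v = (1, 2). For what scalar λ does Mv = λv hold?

Compute Mv: M·(1, 2) = (-5, -10).
Since Mv = λv, compare component 1: -5 = λ·1, so λ = -5.

-5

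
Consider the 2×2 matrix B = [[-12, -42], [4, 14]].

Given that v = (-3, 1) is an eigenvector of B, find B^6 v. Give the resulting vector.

First find the eigenvalue: Bv = (-6, 2) = 2·(-3, 1), so λ = 2.
Then B^6 v = λ^6·v = 2^6·(-3, 1) = 64·(-3, 1) = (-192, 64).

(-192, 64)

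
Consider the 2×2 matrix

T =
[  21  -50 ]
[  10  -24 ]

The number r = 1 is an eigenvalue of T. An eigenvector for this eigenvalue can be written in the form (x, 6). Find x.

15

We need (T - 1I)v = 0.
T - 1I = [[20, -50], [10, -25]].
Row 1: (20)·x + (-50)·6 = 0
Row 2: (10)·x + (-25)·6 = 0
Solving gives x = 15.
Check: T·(15, 6) = (15, 6) = 1·(15, 6).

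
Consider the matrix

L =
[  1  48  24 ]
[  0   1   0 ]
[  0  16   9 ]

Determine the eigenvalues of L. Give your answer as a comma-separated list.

The characteristic polynomial is p(r) = det(rI - L).
Cofactor expansion gives p(r) = r^3 - 11r^2 + 19r - 9.
Try r = 1: p(1) = 0, so 1 is a root.
Dividing by (r - 1) leaves r^2 - 10r + 9.
The quadratic factors as (r - 1)·(r - 9).
Eigenvalues: 1, 1, 9.

1, 1, 9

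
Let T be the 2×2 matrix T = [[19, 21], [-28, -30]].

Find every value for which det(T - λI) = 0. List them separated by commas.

-9, -2

det(T - μI) = (19 - μ)(-30 - μ) - (21)·(-28) = μ^2 + 11μ + 18.
This factors as (μ + 9)·(μ + 2) = 0.
Eigenvalues: -9, -2.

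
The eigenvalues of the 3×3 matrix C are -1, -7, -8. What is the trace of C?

-16

trace(C) is the sum of the eigenvalues: (-1) + (-7) + (-8) = -16.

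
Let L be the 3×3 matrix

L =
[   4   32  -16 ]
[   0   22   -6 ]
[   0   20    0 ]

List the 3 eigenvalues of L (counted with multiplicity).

4, 10, 12

Compute the characteristic polynomial p(λ) = det(λI - L).
Expanding along the first row, p(λ) = λ^3 - 26λ^2 + 208λ - 480.
Try λ = 4: p(4) = 0, so 4 is a root.
Dividing by (λ - 4) leaves λ^2 - 22λ + 120.
The quadratic factors as (λ - 10)·(λ - 12).
Eigenvalues: 4, 10, 12.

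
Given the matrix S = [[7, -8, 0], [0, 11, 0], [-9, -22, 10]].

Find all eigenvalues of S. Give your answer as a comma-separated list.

Set up det(λI - S) = 0.
Cofactor expansion gives p(λ) = λ^3 - 28λ^2 + 257λ - 770.
Rational-root test: λ = 10 gives p(10) = 0.
Dividing by (λ - 10) leaves λ^2 - 18λ + 77.
The quadratic factors as (λ - 7)·(λ - 11).
Eigenvalues: 7, 10, 11.

7, 10, 11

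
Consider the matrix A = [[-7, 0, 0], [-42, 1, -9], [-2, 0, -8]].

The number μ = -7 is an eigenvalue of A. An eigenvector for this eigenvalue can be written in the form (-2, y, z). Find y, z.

We need (A + 7I)v = 0.
A + 7I = [[0, 0, 0], [-42, 8, -9], [-2, 0, -1]].
Row 1: (0)·-2 + (0)·y + (0)·z = 0
Row 2: (-42)·-2 + (8)·y + (-9)·z = 0
Row 3: (-2)·-2 + (0)·y + (-1)·z = 0
Solving gives y = -6, z = 4.
Check: A·(-2, -6, 4) = (14, 42, -28) = -7·(-2, -6, 4).

-6, 4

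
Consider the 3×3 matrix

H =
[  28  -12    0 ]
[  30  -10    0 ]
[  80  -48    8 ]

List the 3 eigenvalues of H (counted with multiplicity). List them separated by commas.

8, 8, 10

The characteristic polynomial is p(λ) = det(λI - H).
Cofactor expansion gives p(λ) = λ^3 - 26λ^2 + 224λ - 640.
Try λ = 8: p(8) = 0, so 8 is a root.
Factor out (λ - 8): p(λ) = (λ - 8)·(λ^2 - 18λ + 80).
The quadratic factors as (λ - 8)·(λ - 10).
Eigenvalues: 8, 8, 10.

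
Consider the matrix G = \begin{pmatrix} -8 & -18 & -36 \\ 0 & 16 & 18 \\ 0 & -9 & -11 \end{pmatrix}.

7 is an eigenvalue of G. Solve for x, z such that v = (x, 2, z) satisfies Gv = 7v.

0, -1

We need (G - 7I)v = 0.
G - 7I = [[-15, -18, -36], [0, 9, 18], [0, -9, -18]].
Row 1: (-15)·x + (-18)·2 + (-36)·z = 0
Row 2: (0)·x + (9)·2 + (18)·z = 0
Row 3: (0)·x + (-9)·2 + (-18)·z = 0
Solving gives x = 0, z = -1.
Check: G·(0, 2, -1) = (0, 14, -7) = 7·(0, 2, -1).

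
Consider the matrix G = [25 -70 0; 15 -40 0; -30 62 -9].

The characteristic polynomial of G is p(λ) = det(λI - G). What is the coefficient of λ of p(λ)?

p(λ) = λ^3 + 24λ^2 + 185λ + 450.
The coefficient of λ is 185.

185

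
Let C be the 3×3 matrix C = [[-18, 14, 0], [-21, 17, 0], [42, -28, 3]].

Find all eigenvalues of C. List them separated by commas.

-4, 3, 3

Set up det(rI - C) = 0.
Expanding along the first row, p(r) = r^3 - 2r^2 - 15r + 36.
Try r = -4: p(-4) = 0, so -4 is a root.
Factor out (r + 4): p(r) = (r + 4)·(r^2 - 6r + 9).
The quadratic factor is (r - 3)^2.
Eigenvalues: -4, 3, 3.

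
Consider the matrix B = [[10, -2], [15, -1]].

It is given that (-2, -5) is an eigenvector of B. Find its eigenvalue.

5

Compute Bv: B·(-2, -5) = (-10, -25).
Since Bv = λv, compare component 1: -10 = λ·-2, so λ = 5.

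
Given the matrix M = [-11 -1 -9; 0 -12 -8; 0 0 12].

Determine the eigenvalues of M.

-12, -11, 12

M is upper triangular, so its eigenvalues are the diagonal entries.
Diagonal: -11, -12, 12.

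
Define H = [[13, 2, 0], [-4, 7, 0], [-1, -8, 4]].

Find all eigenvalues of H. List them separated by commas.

4, 9, 11

Compute the characteristic polynomial p(μ) = det(μI - H).
Expanding along the first row, p(μ) = μ^3 - 24μ^2 + 179μ - 396.
Try μ = 4: p(4) = 0, so 4 is a root.
Factor out (μ - 4): p(μ) = (μ - 4)·(μ^2 - 20μ + 99).
The quadratic factors as (μ - 9)·(μ - 11).
Eigenvalues: 4, 9, 11.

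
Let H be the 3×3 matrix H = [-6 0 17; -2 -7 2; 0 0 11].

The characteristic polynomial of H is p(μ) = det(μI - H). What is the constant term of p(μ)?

-462

p(μ) = μ^3 + 2μ^2 - 101μ - 462.
The constant term is -462.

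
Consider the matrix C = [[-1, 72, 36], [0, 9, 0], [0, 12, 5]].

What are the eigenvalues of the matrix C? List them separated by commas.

-1, 5, 9

The characteristic polynomial is p(μ) = det(μI - C).
Cofactor expansion gives p(μ) = μ^3 - 13μ^2 + 31μ + 45.
Try μ = 5: p(5) = 0, so 5 is a root.
Dividing by (μ - 5) leaves μ^2 - 8μ - 9.
The quadratic factors as (μ + 1)·(μ - 9).
Eigenvalues: -1, 5, 9.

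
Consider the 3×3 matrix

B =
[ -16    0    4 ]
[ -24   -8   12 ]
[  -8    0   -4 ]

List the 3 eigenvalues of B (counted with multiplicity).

-12, -8, -8

The characteristic polynomial is p(λ) = det(λI - B).
Cofactor expansion gives p(λ) = λ^3 + 28λ^2 + 256λ + 768.
Rational-root test: λ = -8 gives p(-8) = 0.
Factor out (λ + 8): p(λ) = (λ + 8)·(λ^2 + 20λ + 96).
The quadratic factors as (λ + 12)·(λ + 8).
Eigenvalues: -12, -8, -8.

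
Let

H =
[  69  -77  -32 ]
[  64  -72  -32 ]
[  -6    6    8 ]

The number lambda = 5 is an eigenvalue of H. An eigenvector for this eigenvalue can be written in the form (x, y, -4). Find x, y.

We need (H - 5I)v = 0.
H - 5I = [[64, -77, -32], [64, -77, -32], [-6, 6, 3]].
Row 1: (64)·x + (-77)·y + (-32)·-4 = 0
Row 2: (64)·x + (-77)·y + (-32)·-4 = 0
Row 3: (-6)·x + (6)·y + (3)·-4 = 0
Solving gives x = -2, y = 0.
Check: H·(-2, 0, -4) = (-10, 0, -20) = 5·(-2, 0, -4).

-2, 0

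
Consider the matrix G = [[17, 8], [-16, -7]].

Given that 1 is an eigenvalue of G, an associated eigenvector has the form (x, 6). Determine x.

-3

We need (G - 1I)v = 0.
G - 1I = [[16, 8], [-16, -8]].
Row 1: (16)·x + (8)·6 = 0
Row 2: (-16)·x + (-8)·6 = 0
Solving gives x = -3.
Check: G·(-3, 6) = (-3, 6) = 1·(-3, 6).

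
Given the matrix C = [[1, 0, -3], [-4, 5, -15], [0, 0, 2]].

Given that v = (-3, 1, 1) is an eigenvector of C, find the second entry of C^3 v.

8

First find the eigenvalue: Cv = (-6, 2, 2) = 2·(-3, 1, 1), so λ = 2.
Then C^3 v = λ^3·v = 2^3·(-3, 1, 1) = 8·(-3, 1, 1) = (-24, 8, 8).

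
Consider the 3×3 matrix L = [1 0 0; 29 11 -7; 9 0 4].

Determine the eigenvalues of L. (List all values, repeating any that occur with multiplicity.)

1, 4, 11

Set up det(sI - L) = 0.
Expanding the 3×3 determinant: p(s) = s^3 - 16s^2 + 59s - 44.
Rational-root test: s = 1 gives p(1) = 0.
Factor out (s - 1): p(s) = (s - 1)·(s^2 - 15s + 44).
The quadratic factors as (s - 4)·(s - 11).
Eigenvalues: 1, 4, 11.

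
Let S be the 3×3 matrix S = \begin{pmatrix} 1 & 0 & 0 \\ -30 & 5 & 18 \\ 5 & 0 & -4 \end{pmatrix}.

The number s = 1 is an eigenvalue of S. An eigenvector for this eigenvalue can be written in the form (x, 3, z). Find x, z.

We need (S - 1I)v = 0.
S - 1I = [[0, 0, 0], [-30, 4, 18], [5, 0, -5]].
Row 1: (0)·x + (0)·3 + (0)·z = 0
Row 2: (-30)·x + (4)·3 + (18)·z = 0
Row 3: (5)·x + (0)·3 + (-5)·z = 0
Solving gives x = 1, z = 1.
Check: S·(1, 3, 1) = (1, 3, 1) = 1·(1, 3, 1).

1, 1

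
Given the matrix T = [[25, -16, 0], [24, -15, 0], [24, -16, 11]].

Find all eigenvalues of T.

Compute the characteristic polynomial p(s) = det(sI - T).
Cofactor expansion gives p(s) = s^3 - 21s^2 + 119s - 99.
Try s = 9: p(9) = 0, so 9 is a root.
Dividing by (s - 9) leaves s^2 - 12s + 11.
The quadratic factors as (s - 1)·(s - 11).
Eigenvalues: 1, 9, 11.

1, 9, 11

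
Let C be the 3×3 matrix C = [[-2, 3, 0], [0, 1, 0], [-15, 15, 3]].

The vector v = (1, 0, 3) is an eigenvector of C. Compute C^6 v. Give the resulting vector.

First find the eigenvalue: Cv = (-2, 0, -6) = -2·(1, 0, 3), so λ = -2.
Then C^6 v = λ^6·v = (-2)^6·(1, 0, 3) = 64·(1, 0, 3) = (64, 0, 192).

(64, 0, 192)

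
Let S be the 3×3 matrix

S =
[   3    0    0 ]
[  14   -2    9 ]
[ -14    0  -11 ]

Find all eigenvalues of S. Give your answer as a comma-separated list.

Set up det(sI - S) = 0.
Expanding along the first row, p(s) = s^3 + 10s^2 - 17s - 66.
Rational-root test: s = -11 gives p(-11) = 0.
Dividing by (s + 11) leaves s^2 - s - 6.
The quadratic factors as (s + 2)·(s - 3).
Eigenvalues: -11, -2, 3.

-11, -2, 3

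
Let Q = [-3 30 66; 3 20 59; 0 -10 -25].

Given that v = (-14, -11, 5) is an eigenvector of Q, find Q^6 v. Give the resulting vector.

(-10206, -8019, 3645)

First find the eigenvalue: Qv = (42, 33, -15) = -3·(-14, -11, 5), so λ = -3.
Then Q^6 v = λ^6·v = (-3)^6·(-14, -11, 5) = 729·(-14, -11, 5) = (-10206, -8019, 3645).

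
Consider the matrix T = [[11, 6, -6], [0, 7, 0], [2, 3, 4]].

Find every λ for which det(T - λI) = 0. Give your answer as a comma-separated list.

7, 7, 8

The characteristic polynomial is p(λ) = det(λI - T).
Cofactor expansion gives p(λ) = λ^3 - 22λ^2 + 161λ - 392.
Since p(8) = 0, λ = 8 is a root.
Dividing by (λ - 8) leaves λ^2 - 14λ + 49.
The quadratic factor is (λ - 7)^2.
Eigenvalues: 7, 7, 8.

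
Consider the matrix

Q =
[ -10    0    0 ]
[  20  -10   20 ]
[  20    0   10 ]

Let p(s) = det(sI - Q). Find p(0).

p(0) = det(0·I − Q) = det(−Q) = (−1)^3·det(Q).
det(Q) = 1000, so p(0) = -1000.

-1000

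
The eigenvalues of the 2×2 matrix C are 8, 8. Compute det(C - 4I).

16

If C has eigenvalues 8, 8, then C - 4I has eigenvalues 4, 4.
det(C - 4I) = (4) · (4) = 16.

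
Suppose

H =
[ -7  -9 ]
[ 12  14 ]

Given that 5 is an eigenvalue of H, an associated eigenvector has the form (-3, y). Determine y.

4

We need (H - 5I)v = 0.
H - 5I = [[-12, -9], [12, 9]].
Row 1: (-12)·-3 + (-9)·y = 0
Row 2: (12)·-3 + (9)·y = 0
Solving gives y = 4.
Check: H·(-3, 4) = (-15, 20) = 5·(-3, 4).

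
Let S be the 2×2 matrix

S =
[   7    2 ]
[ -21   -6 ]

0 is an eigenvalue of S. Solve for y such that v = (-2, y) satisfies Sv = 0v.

7

We need (S)v = 0.
S = [[7, 2], [-21, -6]].
Row 1: (7)·-2 + (2)·y = 0
Row 2: (-21)·-2 + (-6)·y = 0
Solving gives y = 7.
Check: S·(-2, 7) = (0, 0) = 0·(-2, 7).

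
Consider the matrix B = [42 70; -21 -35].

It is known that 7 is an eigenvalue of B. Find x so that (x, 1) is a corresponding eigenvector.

We need (B - 7I)v = 0.
B - 7I = [[35, 70], [-21, -42]].
Row 1: (35)·x + (70)·1 = 0
Row 2: (-21)·x + (-42)·1 = 0
Solving gives x = -2.
Check: B·(-2, 1) = (-14, 7) = 7·(-2, 1).

-2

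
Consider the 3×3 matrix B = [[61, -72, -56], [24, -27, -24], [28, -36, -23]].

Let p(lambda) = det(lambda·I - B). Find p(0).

p(0) = det(0·I − B) = det(−B) = (−1)^3·det(B).
det(B) = -135, so p(0) = 135.

135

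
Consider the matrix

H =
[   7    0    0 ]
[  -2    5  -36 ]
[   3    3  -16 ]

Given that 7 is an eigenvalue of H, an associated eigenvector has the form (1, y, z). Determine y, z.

-1, 0

We need (H - 7I)v = 0.
H - 7I = [[0, 0, 0], [-2, -2, -36], [3, 3, -23]].
Row 1: (0)·1 + (0)·y + (0)·z = 0
Row 2: (-2)·1 + (-2)·y + (-36)·z = 0
Row 3: (3)·1 + (3)·y + (-23)·z = 0
Solving gives y = -1, z = 0.
Check: H·(1, -1, 0) = (7, -7, 0) = 7·(1, -1, 0).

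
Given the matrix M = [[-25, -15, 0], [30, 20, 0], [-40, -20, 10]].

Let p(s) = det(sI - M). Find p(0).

500

p(0) = det(0·I − M) = det(−M) = (−1)^3·det(M).
det(M) = -500, so p(0) = 500.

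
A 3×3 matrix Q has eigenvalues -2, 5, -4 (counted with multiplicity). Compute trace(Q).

trace(Q) is the sum of the eigenvalues: (-2) + (5) + (-4) = -1.

-1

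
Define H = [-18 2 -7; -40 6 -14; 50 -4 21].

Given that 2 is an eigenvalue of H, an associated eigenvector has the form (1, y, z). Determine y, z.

3, -2

We need (H - 2I)v = 0.
H - 2I = [[-20, 2, -7], [-40, 4, -14], [50, -4, 19]].
Row 1: (-20)·1 + (2)·y + (-7)·z = 0
Row 2: (-40)·1 + (4)·y + (-14)·z = 0
Row 3: (50)·1 + (-4)·y + (19)·z = 0
Solving gives y = 3, z = -2.
Check: H·(1, 3, -2) = (2, 6, -4) = 2·(1, 3, -2).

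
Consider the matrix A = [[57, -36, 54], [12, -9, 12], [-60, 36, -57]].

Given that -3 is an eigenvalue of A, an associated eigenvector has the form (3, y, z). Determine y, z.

We need (A + 3I)v = 0.
A + 3I = [[60, -36, 54], [12, -6, 12], [-60, 36, -54]].
Row 1: (60)·3 + (-36)·y + (54)·z = 0
Row 2: (12)·3 + (-6)·y + (12)·z = 0
Row 3: (-60)·3 + (36)·y + (-54)·z = 0
Solving gives y = 2, z = -2.
Check: A·(3, 2, -2) = (-9, -6, 6) = -3·(3, 2, -2).

2, -2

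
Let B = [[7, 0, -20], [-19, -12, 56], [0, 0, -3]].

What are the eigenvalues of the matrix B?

-12, -3, 7

Compute the characteristic polynomial p(s) = det(sI - B).
Cofactor expansion gives p(s) = s^3 + 8s^2 - 69s - 252.
Rational-root test: s = -3 gives p(-3) = 0.
Dividing by (s + 3) leaves s^2 + 5s - 84.
The quadratic factors as (s + 12)·(s - 7).
Eigenvalues: -12, -3, 7.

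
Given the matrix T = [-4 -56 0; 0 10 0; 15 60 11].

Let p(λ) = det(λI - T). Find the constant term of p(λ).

440

p(λ) = λ^3 - 17λ^2 + 26λ + 440.
The constant term is 440.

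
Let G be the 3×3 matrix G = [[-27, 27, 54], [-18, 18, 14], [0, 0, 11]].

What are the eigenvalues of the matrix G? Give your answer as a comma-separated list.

Set up det(λI - G) = 0.
Expanding along the first row, p(λ) = λ^3 - 2λ^2 - 99λ.
Rational-root test: λ = 0 gives p(0) = 0.
Dividing by λ leaves λ^2 - 2λ - 99.
The quadratic factors as (λ + 9)·(λ - 11).
Eigenvalues: -9, 0, 11.

-9, 0, 11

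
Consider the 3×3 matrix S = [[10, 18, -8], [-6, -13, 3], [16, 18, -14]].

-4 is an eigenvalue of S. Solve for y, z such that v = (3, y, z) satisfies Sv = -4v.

We need (S + 4I)v = 0.
S + 4I = [[14, 18, -8], [-6, -9, 3], [16, 18, -10]].
Row 1: (14)·3 + (18)·y + (-8)·z = 0
Row 2: (-6)·3 + (-9)·y + (3)·z = 0
Row 3: (16)·3 + (18)·y + (-10)·z = 0
Solving gives y = -1, z = 3.
Check: S·(3, -1, 3) = (-12, 4, -12) = -4·(3, -1, 3).

-1, 3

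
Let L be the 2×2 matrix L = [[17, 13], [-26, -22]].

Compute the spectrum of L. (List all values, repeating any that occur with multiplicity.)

-9, 4

det(L - lambda·I) = (17 - lambda)(-22 - lambda) - (13)·(-26) = lambda^2 + 5·lambda - 36.
This factors as (lambda + 9)·(lambda - 4) = 0.
Eigenvalues: -9, 4.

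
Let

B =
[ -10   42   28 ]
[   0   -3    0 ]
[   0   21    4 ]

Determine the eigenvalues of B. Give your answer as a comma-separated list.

-10, -3, 4

Set up det(λI - B) = 0.
Expanding along the first row, p(λ) = λ^3 + 9λ^2 - 22λ - 120.
Rational-root test: λ = 4 gives p(4) = 0.
Factor out (λ - 4): p(λ) = (λ - 4)·(λ^2 + 13λ + 30).
The quadratic factors as (λ + 10)·(λ + 3).
Eigenvalues: -10, -3, 4.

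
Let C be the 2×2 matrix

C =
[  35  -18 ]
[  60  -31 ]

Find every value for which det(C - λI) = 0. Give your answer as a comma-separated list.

-1, 5

det(C - λI) = (35 - λ)(-31 - λ) - (-18)·(60) = λ^2 - 4λ - 5.
This factors as (λ + 1)·(λ - 5) = 0.
Eigenvalues: -1, 5.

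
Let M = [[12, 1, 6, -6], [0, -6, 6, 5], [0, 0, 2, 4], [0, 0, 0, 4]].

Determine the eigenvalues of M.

M is upper triangular, so its eigenvalues are the diagonal entries.
Diagonal: 12, -6, 2, 4.

-6, 2, 4, 12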